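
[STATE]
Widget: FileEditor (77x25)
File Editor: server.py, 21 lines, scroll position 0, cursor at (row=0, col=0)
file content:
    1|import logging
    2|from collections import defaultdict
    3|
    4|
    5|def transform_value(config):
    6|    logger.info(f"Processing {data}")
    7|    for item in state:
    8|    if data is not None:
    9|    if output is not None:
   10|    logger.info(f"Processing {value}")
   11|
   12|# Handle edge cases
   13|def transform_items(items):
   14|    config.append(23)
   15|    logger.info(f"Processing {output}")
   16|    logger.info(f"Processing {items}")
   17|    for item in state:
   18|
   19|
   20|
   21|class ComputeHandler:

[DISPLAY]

█mport logging                                                              ▲
from collections import defaultdict                                         █
                                                                            ░
                                                                            ░
def transform_value(config):                                                ░
    logger.info(f"Processing {data}")                                       ░
    for item in state:                                                      ░
    if data is not None:                                                    ░
    if output is not None:                                                  ░
    logger.info(f"Processing {value}")                                      ░
                                                                            ░
# Handle edge cases                                                         ░
def transform_items(items):                                                 ░
    config.append(23)                                                       ░
    logger.info(f"Processing {output}")                                     ░
    logger.info(f"Processing {items}")                                      ░
    for item in state:                                                      ░
                                                                            ░
                                                                            ░
                                                                            ░
class ComputeHandler:                                                       ░
                                                                            ░
                                                                            ░
                                                                            ░
                                                                            ▼


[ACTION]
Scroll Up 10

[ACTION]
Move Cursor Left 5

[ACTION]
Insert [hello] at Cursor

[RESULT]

hello█mport logging                                                         ▲
from collections import defaultdict                                         █
                                                                            ░
                                                                            ░
def transform_value(config):                                                ░
    logger.info(f"Processing {data}")                                       ░
    for item in state:                                                      ░
    if data is not None:                                                    ░
    if output is not None:                                                  ░
    logger.info(f"Processing {value}")                                      ░
                                                                            ░
# Handle edge cases                                                         ░
def transform_items(items):                                                 ░
    config.append(23)                                                       ░
    logger.info(f"Processing {output}")                                     ░
    logger.info(f"Processing {items}")                                      ░
    for item in state:                                                      ░
                                                                            ░
                                                                            ░
                                                                            ░
class ComputeHandler:                                                       ░
                                                                            ░
                                                                            ░
                                                                            ░
                                                                            ▼


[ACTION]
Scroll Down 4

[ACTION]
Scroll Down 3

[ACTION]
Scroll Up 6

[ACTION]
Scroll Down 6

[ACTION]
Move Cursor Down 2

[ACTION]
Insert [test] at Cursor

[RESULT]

helloimport logging                                                         ▲
from collections import defaultdict                                         █
test█                                                                       ░
                                                                            ░
def transform_value(config):                                                ░
    logger.info(f"Processing {data}")                                       ░
    for item in state:                                                      ░
    if data is not None:                                                    ░
    if output is not None:                                                  ░
    logger.info(f"Processing {value}")                                      ░
                                                                            ░
# Handle edge cases                                                         ░
def transform_items(items):                                                 ░
    config.append(23)                                                       ░
    logger.info(f"Processing {output}")                                     ░
    logger.info(f"Processing {items}")                                      ░
    for item in state:                                                      ░
                                                                            ░
                                                                            ░
                                                                            ░
class ComputeHandler:                                                       ░
                                                                            ░
                                                                            ░
                                                                            ░
                                                                            ▼


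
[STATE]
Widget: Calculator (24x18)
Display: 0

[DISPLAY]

                       0
┌───┬───┬───┬───┐       
│ 7 │ 8 │ 9 │ ÷ │       
├───┼───┼───┼───┤       
│ 4 │ 5 │ 6 │ × │       
├───┼───┼───┼───┤       
│ 1 │ 2 │ 3 │ - │       
├───┼───┼───┼───┤       
│ 0 │ . │ = │ + │       
├───┼───┼───┼───┤       
│ C │ MC│ MR│ M+│       
└───┴───┴───┴───┘       
                        
                        
                        
                        
                        
                        


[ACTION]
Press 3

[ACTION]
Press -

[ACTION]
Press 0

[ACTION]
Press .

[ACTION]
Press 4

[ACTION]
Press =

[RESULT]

                     2.6
┌───┬───┬───┬───┐       
│ 7 │ 8 │ 9 │ ÷ │       
├───┼───┼───┼───┤       
│ 4 │ 5 │ 6 │ × │       
├───┼───┼───┼───┤       
│ 1 │ 2 │ 3 │ - │       
├───┼───┼───┼───┤       
│ 0 │ . │ = │ + │       
├───┼───┼───┼───┤       
│ C │ MC│ MR│ M+│       
└───┴───┴───┴───┘       
                        
                        
                        
                        
                        
                        


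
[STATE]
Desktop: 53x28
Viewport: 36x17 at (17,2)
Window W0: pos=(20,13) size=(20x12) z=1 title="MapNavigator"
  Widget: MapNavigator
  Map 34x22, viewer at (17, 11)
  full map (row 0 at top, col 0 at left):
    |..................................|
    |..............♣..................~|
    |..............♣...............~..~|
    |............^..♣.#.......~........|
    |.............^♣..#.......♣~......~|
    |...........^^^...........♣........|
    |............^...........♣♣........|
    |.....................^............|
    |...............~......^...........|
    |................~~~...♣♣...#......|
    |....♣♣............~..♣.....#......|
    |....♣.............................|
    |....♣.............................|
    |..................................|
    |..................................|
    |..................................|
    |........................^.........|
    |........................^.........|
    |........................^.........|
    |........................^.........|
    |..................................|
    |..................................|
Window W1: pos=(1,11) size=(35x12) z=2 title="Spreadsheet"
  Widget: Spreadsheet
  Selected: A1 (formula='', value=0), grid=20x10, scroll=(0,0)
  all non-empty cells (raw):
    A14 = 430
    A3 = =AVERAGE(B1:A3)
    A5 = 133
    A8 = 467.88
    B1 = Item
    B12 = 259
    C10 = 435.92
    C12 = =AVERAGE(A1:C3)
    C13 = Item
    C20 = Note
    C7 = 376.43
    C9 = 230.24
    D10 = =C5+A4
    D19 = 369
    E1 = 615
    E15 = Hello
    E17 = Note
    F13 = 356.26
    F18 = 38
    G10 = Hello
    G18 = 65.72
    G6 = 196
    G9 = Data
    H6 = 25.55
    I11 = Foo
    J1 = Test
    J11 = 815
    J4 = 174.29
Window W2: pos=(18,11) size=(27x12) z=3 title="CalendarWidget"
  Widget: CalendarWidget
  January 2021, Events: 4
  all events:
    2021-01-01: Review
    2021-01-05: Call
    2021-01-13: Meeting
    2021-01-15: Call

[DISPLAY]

                                    
                                    
                                    
                                    
                                    
                                    
                                    
                                    
                                    
━┏━━━━━━━━━━━━━━━━━━━━━━━━━┓        
 ┃ CalendarWidget          ┃        
─┠─────────────────────────┨        
 ┃       January 2021      ┃        
B┃Mo Tu We Th Fr Sa Su     ┃        
-┃             1*  2  3    ┃        
m┃ 4  5*  6  7  8  9 10    ┃        
 ┃11 12 13* 14 15* 16 17   ┃        


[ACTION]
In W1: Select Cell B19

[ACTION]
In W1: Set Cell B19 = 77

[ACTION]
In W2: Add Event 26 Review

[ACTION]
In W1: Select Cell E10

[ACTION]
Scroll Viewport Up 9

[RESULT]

                                    
                                    
                                    
                                    
                                    
                                    
                                    
                                    
                                    
                                    
                                    
━┏━━━━━━━━━━━━━━━━━━━━━━━━━┓        
 ┃ CalendarWidget          ┃        
─┠─────────────────────────┨        
 ┃       January 2021      ┃        
B┃Mo Tu We Th Fr Sa Su     ┃        
-┃             1*  2  3    ┃        


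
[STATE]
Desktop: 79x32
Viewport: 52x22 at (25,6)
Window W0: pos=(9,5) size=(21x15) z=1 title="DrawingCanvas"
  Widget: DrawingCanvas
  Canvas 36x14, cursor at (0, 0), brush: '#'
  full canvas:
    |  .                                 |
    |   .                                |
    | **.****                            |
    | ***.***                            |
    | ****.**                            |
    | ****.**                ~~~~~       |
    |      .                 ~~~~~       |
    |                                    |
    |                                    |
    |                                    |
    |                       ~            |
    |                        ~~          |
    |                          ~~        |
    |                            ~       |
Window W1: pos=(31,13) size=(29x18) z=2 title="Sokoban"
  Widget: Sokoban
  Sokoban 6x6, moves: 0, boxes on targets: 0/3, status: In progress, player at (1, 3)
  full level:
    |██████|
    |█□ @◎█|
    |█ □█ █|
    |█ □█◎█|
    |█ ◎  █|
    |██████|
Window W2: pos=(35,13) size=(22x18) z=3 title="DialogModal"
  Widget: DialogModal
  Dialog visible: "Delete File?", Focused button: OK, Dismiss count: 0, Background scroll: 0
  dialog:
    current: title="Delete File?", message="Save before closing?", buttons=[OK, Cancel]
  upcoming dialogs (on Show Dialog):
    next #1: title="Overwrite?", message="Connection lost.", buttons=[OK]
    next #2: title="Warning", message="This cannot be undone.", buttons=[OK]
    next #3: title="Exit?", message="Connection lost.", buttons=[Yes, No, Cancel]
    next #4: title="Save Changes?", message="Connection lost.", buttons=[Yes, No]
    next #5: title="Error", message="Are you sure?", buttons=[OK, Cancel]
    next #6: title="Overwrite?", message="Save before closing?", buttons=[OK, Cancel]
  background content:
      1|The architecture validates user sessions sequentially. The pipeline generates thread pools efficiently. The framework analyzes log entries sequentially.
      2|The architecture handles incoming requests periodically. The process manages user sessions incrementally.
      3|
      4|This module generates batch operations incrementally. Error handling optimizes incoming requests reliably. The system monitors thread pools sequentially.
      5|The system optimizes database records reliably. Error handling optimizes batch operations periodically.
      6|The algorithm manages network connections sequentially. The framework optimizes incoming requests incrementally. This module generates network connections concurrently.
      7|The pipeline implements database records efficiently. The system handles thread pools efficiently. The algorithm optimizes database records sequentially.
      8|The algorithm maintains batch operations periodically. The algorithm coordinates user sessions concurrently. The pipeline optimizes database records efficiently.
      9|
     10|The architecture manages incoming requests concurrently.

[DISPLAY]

    ┃                                               
────┨                                               
    ┃                                               
    ┃                                               
    ┃                                               
    ┃                                               
    ┃                                               
    ┃ ┏━━━┏━━━━━━━━━━━━━━━━━━━━┓━━┓                 
    ┃ ┃ So┃ DialogModal        ┃  ┃                 
    ┃ ┠───┠────────────────────┨──┨                 
    ┃ ┃███┃The architecture val┃  ┃                 
    ┃ ┃█□ ┃The architecture han┃  ┃                 
    ┃ ┃█ □┃                    ┃  ┃                 
━━━━┛ ┃█ □┃This module generate┃  ┃                 
      ┃█ ◎┃Th┌──────────────┐es┃  ┃                 
      ┃███┃Th│ Delete File? │ge┃  ┃                 
      ┃Mov┃Th│Save before cl│me┃  ┃                 
      ┃   ┃Th│[OK]  Cancel  │ta┃  ┃                 
      ┃   ┃  └──────────────┘  ┃  ┃                 
      ┃   ┃The architecture man┃  ┃                 
      ┃   ┃                    ┃  ┃                 
      ┃   ┃                    ┃  ┃                 


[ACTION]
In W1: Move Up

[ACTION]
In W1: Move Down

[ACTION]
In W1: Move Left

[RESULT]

    ┃                                               
────┨                                               
    ┃                                               
    ┃                                               
    ┃                                               
    ┃                                               
    ┃                                               
    ┃ ┏━━━┏━━━━━━━━━━━━━━━━━━━━┓━━┓                 
    ┃ ┃ So┃ DialogModal        ┃  ┃                 
    ┃ ┠───┠────────────────────┨──┨                 
    ┃ ┃███┃The architecture val┃  ┃                 
    ┃ ┃█□@┃The architecture han┃  ┃                 
    ┃ ┃█ □┃                    ┃  ┃                 
━━━━┛ ┃█ □┃This module generate┃  ┃                 
      ┃█ ◎┃Th┌──────────────┐es┃  ┃                 
      ┃███┃Th│ Delete File? │ge┃  ┃                 
      ┃Mov┃Th│Save before cl│me┃  ┃                 
      ┃   ┃Th│[OK]  Cancel  │ta┃  ┃                 
      ┃   ┃  └──────────────┘  ┃  ┃                 
      ┃   ┃The architecture man┃  ┃                 
      ┃   ┃                    ┃  ┃                 
      ┃   ┃                    ┃  ┃                 


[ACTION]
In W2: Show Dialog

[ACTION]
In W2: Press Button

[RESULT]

    ┃                                               
────┨                                               
    ┃                                               
    ┃                                               
    ┃                                               
    ┃                                               
    ┃                                               
    ┃ ┏━━━┏━━━━━━━━━━━━━━━━━━━━┓━━┓                 
    ┃ ┃ So┃ DialogModal        ┃  ┃                 
    ┃ ┠───┠────────────────────┨──┨                 
    ┃ ┃███┃The architecture val┃  ┃                 
    ┃ ┃█□@┃The architecture han┃  ┃                 
    ┃ ┃█ □┃                    ┃  ┃                 
━━━━┛ ┃█ □┃This module generate┃  ┃                 
      ┃█ ◎┃The system optimizes┃  ┃                 
      ┃███┃The algorithm manage┃  ┃                 
      ┃Mov┃The pipeline impleme┃  ┃                 
      ┃   ┃The algorithm mainta┃  ┃                 
      ┃   ┃                    ┃  ┃                 
      ┃   ┃The architecture man┃  ┃                 
      ┃   ┃                    ┃  ┃                 
      ┃   ┃                    ┃  ┃                 


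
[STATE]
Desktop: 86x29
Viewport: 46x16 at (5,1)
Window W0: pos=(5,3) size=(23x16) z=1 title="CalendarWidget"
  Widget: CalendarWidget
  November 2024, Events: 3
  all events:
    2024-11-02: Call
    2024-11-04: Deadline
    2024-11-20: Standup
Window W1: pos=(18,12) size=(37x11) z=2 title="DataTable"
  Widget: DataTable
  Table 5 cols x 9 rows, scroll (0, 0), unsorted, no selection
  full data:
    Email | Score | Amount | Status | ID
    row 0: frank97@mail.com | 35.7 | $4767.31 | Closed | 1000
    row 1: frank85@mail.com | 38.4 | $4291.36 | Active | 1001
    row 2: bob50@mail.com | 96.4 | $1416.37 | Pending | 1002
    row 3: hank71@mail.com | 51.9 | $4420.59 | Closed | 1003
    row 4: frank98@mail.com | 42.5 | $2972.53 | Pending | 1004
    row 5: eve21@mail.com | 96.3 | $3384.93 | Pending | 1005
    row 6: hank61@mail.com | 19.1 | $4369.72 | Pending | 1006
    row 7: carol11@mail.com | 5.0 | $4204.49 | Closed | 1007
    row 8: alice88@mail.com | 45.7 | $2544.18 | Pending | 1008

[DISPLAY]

                                              
                                              
┏━━━━━━━━━━━━━━━━━━━━━┓                       
┃ CalendarWidget      ┃                       
┠─────────────────────┨                       
┃    November 2024    ┃                       
┃Mo Tu We Th Fr Sa Su ┃                       
┃             1  2*  3┃                       
┃ 4*  5  6  7  8  9 10┃                       
┃11 12 13 14 15 16 17 ┃                       
┃18 19 20* 21 22 23 24┃                       
┃25 26 27 28 ┏━━━━━━━━━━━━━━━━━━━━━━━━━━━━━━━━
┃            ┃ DataTable                      
┃            ┠────────────────────────────────
┃            ┃Email           │Score│Amount  │
┃            ┃────────────────┼─────┼────────┼


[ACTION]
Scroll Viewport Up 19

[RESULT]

                                              
                                              
                                              
┏━━━━━━━━━━━━━━━━━━━━━┓                       
┃ CalendarWidget      ┃                       
┠─────────────────────┨                       
┃    November 2024    ┃                       
┃Mo Tu We Th Fr Sa Su ┃                       
┃             1  2*  3┃                       
┃ 4*  5  6  7  8  9 10┃                       
┃11 12 13 14 15 16 17 ┃                       
┃18 19 20* 21 22 23 24┃                       
┃25 26 27 28 ┏━━━━━━━━━━━━━━━━━━━━━━━━━━━━━━━━
┃            ┃ DataTable                      
┃            ┠────────────────────────────────
┃            ┃Email           │Score│Amount  │


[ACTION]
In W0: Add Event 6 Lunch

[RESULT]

                                              
                                              
                                              
┏━━━━━━━━━━━━━━━━━━━━━┓                       
┃ CalendarWidget      ┃                       
┠─────────────────────┨                       
┃    November 2024    ┃                       
┃Mo Tu We Th Fr Sa Su ┃                       
┃             1  2*  3┃                       
┃ 4*  5  6*  7  8  9 1┃                       
┃11 12 13 14 15 16 17 ┃                       
┃18 19 20* 21 22 23 24┃                       
┃25 26 27 28 ┏━━━━━━━━━━━━━━━━━━━━━━━━━━━━━━━━
┃            ┃ DataTable                      
┃            ┠────────────────────────────────
┃            ┃Email           │Score│Amount  │


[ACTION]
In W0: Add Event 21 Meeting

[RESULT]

                                              
                                              
                                              
┏━━━━━━━━━━━━━━━━━━━━━┓                       
┃ CalendarWidget      ┃                       
┠─────────────────────┨                       
┃    November 2024    ┃                       
┃Mo Tu We Th Fr Sa Su ┃                       
┃             1  2*  3┃                       
┃ 4*  5  6*  7  8  9 1┃                       
┃11 12 13 14 15 16 17 ┃                       
┃18 19 20* 21* 22 23 2┃                       
┃25 26 27 28 ┏━━━━━━━━━━━━━━━━━━━━━━━━━━━━━━━━
┃            ┃ DataTable                      
┃            ┠────────────────────────────────
┃            ┃Email           │Score│Amount  │


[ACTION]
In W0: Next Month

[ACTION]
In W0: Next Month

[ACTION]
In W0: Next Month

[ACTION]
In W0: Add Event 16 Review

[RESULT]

                                              
                                              
                                              
┏━━━━━━━━━━━━━━━━━━━━━┓                       
┃ CalendarWidget      ┃                       
┠─────────────────────┨                       
┃    February 2025    ┃                       
┃Mo Tu We Th Fr Sa Su ┃                       
┃                1  2 ┃                       
┃ 3  4  5  6  7  8  9 ┃                       
┃10 11 12 13 14 15 16*┃                       
┃17 18 19 20 21 22 23 ┃                       
┃24 25 26 27 ┏━━━━━━━━━━━━━━━━━━━━━━━━━━━━━━━━
┃            ┃ DataTable                      
┃            ┠────────────────────────────────
┃            ┃Email           │Score│Amount  │


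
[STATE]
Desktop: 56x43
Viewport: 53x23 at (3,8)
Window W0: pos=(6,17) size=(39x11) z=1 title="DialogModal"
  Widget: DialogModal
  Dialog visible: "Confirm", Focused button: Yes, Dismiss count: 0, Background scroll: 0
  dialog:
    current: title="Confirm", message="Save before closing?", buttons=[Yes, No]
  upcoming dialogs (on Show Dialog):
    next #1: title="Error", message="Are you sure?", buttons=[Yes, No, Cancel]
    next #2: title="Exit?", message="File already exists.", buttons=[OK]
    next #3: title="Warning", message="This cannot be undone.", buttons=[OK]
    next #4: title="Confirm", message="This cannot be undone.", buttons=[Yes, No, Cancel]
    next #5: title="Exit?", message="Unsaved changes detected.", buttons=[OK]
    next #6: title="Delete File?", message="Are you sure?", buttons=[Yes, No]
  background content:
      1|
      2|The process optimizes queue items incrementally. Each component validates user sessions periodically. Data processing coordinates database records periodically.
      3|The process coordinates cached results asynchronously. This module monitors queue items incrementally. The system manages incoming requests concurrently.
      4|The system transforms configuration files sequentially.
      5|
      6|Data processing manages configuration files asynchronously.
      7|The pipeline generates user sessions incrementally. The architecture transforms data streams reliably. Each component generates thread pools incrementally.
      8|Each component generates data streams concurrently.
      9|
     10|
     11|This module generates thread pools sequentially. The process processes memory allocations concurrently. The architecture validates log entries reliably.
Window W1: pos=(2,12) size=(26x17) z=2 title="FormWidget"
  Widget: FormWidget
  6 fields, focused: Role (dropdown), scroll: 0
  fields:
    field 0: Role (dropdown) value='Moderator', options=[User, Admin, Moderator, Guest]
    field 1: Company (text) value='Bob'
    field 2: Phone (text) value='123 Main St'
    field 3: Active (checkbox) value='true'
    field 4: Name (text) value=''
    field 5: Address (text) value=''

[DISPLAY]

                                                     
                                                     
                                                     
                                                     
━━━━━━━━━━━━━━━━━━━━━━━━┓                            
 FormWidget             ┃                            
────────────────────────┨                            
> Role:       [Moderat▼]┃                            
  Company:    [Bob     ]┃                            
  Phone:      [123 Main]┃━━━━━━━━━━━━━━━━┓           
  Active:     [x]       ┃                ┃           
  Name:       [        ]┃────────────────┨           
  Address:    [        ]┃                ┃           
                        ┃────────┐ems inc┃           
                        ┃        │ result┃           
                        ┃losing? │ation f┃           
                        ┃o       │       ┃           
                        ┃────────┘uration┃           
                        ┃s user sessions ┃           
                        ┃━━━━━━━━━━━━━━━━┛           
━━━━━━━━━━━━━━━━━━━━━━━━┛                            
                                                     
                                                     


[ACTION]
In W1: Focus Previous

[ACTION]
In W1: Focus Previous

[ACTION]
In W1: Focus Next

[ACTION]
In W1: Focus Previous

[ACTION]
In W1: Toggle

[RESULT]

                                                     
                                                     
                                                     
                                                     
━━━━━━━━━━━━━━━━━━━━━━━━┓                            
 FormWidget             ┃                            
────────────────────────┨                            
  Role:       [Moderat▼]┃                            
  Company:    [Bob     ]┃                            
  Phone:      [123 Main]┃━━━━━━━━━━━━━━━━┓           
  Active:     [x]       ┃                ┃           
> Name:       [        ]┃────────────────┨           
  Address:    [        ]┃                ┃           
                        ┃────────┐ems inc┃           
                        ┃        │ result┃           
                        ┃losing? │ation f┃           
                        ┃o       │       ┃           
                        ┃────────┘uration┃           
                        ┃s user sessions ┃           
                        ┃━━━━━━━━━━━━━━━━┛           
━━━━━━━━━━━━━━━━━━━━━━━━┛                            
                                                     
                                                     


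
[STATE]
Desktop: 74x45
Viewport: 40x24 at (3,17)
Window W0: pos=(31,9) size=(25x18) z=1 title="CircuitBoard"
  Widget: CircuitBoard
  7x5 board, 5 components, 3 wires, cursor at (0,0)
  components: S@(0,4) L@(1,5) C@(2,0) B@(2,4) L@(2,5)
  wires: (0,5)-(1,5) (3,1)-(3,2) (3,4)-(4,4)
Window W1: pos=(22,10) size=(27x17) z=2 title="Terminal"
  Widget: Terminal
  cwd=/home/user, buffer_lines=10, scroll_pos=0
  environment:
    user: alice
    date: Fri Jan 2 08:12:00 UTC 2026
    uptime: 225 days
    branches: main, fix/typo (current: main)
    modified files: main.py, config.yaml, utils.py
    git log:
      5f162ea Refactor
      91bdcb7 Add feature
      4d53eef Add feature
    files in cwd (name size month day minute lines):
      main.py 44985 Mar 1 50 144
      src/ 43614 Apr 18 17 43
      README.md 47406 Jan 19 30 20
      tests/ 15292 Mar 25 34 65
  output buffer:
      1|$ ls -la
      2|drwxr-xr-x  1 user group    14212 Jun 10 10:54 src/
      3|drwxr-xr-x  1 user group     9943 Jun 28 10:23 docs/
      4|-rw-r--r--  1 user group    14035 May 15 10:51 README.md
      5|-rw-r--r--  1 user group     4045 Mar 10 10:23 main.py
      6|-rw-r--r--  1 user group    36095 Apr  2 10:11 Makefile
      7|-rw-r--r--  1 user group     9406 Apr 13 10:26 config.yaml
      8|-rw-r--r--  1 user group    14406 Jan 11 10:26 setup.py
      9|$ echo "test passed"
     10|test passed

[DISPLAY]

                   ┃-rw-r--r--  1 user g
                   ┃-rw-r--r--  1 user g
                   ┃-rw-r--r--  1 user g
                   ┃-rw-r--r--  1 user g
                   ┃$ echo "test passed"
                   ┃test passed         
                   ┃$ █                 
                   ┃                    
                   ┃                    
                   ┗━━━━━━━━━━━━━━━━━━━━
                                        
                                        
                                        
                                        
                                        
                                        
                                        
                                        
                                        
                                        
                                        
                                        
                                        
                                        


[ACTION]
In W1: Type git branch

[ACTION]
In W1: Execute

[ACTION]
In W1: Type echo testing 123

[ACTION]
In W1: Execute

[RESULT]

                   ┃-rw-r--r--  1 user g
                   ┃$ echo "test passed"
                   ┃test passed         
                   ┃$ git branch        
                   ┃* main              
                   ┃  fix/typo          
                   ┃$ echo testing 123  
                   ┃testing 123         
                   ┃$ █                 
                   ┗━━━━━━━━━━━━━━━━━━━━
                                        
                                        
                                        
                                        
                                        
                                        
                                        
                                        
                                        
                                        
                                        
                                        
                                        
                                        


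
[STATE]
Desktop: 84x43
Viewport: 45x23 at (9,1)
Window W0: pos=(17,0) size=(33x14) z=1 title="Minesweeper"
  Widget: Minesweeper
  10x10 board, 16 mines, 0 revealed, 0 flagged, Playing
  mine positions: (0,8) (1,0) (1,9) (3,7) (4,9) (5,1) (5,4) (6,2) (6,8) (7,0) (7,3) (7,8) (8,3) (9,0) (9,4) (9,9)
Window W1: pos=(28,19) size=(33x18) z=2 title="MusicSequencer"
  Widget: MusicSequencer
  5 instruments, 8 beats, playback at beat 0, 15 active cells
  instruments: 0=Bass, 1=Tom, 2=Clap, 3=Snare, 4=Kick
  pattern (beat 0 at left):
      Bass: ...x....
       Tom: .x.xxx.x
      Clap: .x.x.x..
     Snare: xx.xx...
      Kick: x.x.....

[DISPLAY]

        ┃ Minesweeper                   ┃    
        ┠───────────────────────────────┨    
        ┃■■■■■■■■■■                     ┃    
        ┃■■■■■■■■■■                     ┃    
        ┃■■■■■■■■■■                     ┃    
        ┃■■■■■■■■■■                     ┃    
        ┃■■■■■■■■■■                     ┃    
        ┃■■■■■■■■■■                     ┃    
        ┃■■■■■■■■■■                     ┃    
        ┃■■■■■■■■■■                     ┃    
        ┃■■■■■■■■■■                     ┃    
        ┃■■■■■■■■■■                     ┃    
        ┗━━━━━━━━━━━━━━━━━━━━━━━━━━━━━━━┛    
                                             
                                             
                                             
                                             
                                             
                   ┏━━━━━━━━━━━━━━━━━━━━━━━━━
                   ┃ MusicSequencer          
                   ┠─────────────────────────
                   ┃      ▼1234567           
                   ┃  Bass···█····           


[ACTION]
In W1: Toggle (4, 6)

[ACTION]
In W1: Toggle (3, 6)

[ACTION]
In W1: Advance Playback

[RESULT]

        ┃ Minesweeper                   ┃    
        ┠───────────────────────────────┨    
        ┃■■■■■■■■■■                     ┃    
        ┃■■■■■■■■■■                     ┃    
        ┃■■■■■■■■■■                     ┃    
        ┃■■■■■■■■■■                     ┃    
        ┃■■■■■■■■■■                     ┃    
        ┃■■■■■■■■■■                     ┃    
        ┃■■■■■■■■■■                     ┃    
        ┃■■■■■■■■■■                     ┃    
        ┃■■■■■■■■■■                     ┃    
        ┃■■■■■■■■■■                     ┃    
        ┗━━━━━━━━━━━━━━━━━━━━━━━━━━━━━━━┛    
                                             
                                             
                                             
                                             
                                             
                   ┏━━━━━━━━━━━━━━━━━━━━━━━━━
                   ┃ MusicSequencer          
                   ┠─────────────────────────
                   ┃      0▼234567           
                   ┃  Bass···█····           


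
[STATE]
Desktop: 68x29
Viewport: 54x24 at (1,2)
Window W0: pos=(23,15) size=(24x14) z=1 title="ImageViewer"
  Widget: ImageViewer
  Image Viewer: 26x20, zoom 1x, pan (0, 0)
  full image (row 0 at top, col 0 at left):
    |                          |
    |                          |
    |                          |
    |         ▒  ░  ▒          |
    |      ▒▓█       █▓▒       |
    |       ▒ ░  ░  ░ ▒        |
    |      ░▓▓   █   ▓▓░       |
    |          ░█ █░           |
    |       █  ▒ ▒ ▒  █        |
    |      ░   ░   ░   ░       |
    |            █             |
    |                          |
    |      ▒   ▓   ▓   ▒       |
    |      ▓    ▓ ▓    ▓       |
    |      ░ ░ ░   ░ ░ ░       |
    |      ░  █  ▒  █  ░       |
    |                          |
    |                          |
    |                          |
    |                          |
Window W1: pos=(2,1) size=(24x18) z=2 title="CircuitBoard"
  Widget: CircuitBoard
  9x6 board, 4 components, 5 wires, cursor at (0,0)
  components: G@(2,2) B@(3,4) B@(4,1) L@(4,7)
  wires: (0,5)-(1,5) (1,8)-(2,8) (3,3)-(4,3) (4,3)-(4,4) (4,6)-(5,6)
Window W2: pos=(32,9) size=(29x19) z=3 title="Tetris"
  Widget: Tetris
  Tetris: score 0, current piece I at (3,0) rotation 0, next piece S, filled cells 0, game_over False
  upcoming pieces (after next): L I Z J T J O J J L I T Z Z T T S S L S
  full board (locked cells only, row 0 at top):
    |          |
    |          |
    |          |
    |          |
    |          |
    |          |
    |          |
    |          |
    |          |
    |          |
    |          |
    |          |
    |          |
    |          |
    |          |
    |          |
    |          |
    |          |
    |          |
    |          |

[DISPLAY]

 ┃ CircuitBoard         ┃                             
 ┠──────────────────────┨                             
 ┃   0 1 2 3 4 5 6 7 8  ┃                             
 ┃0  [.]                ┃                             
 ┃                      ┃                             
 ┃1                     ┃                             
 ┃                      ┃                             
 ┃2           G         ┃      ┏━━━━━━━━━━━━━━━━━━━━━━
 ┃                      ┃      ┃ Tetris               
 ┃3               ·   B ┃      ┠──────────────────────
 ┃                │     ┃      ┃          │Next:      
 ┃4       B       · ─ · ┃      ┃          │ ░░        
 ┃                      ┃      ┃          │░░         
 ┃5                     ┃━━━━━━┃          │           
 ┃Cursor: (0,0)         ┃mageVi┃          │           
 ┃                      ┃──────┃          │           
 ┗━━━━━━━━━━━━━━━━━━━━━━┛      ┃          │Score:     
                      ┃        ┃          │0          
                      ┃        ┃          │           
                      ┃        ┃          │           
                      ┃      ▒▓┃          │           
                      ┃       ▒┃          │           
                      ┃      ░▓┃          │           
                      ┃        ┃          │           


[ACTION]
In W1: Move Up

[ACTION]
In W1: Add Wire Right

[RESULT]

 ┃ CircuitBoard         ┃                             
 ┠──────────────────────┨                             
 ┃   0 1 2 3 4 5 6 7 8  ┃                             
 ┃0  [.]─ ·             ┃                             
 ┃                      ┃                             
 ┃1                     ┃                             
 ┃                      ┃                             
 ┃2           G         ┃      ┏━━━━━━━━━━━━━━━━━━━━━━
 ┃                      ┃      ┃ Tetris               
 ┃3               ·   B ┃      ┠──────────────────────
 ┃                │     ┃      ┃          │Next:      
 ┃4       B       · ─ · ┃      ┃          │ ░░        
 ┃                      ┃      ┃          │░░         
 ┃5                     ┃━━━━━━┃          │           
 ┃Cursor: (0,0)         ┃mageVi┃          │           
 ┃                      ┃──────┃          │           
 ┗━━━━━━━━━━━━━━━━━━━━━━┛      ┃          │Score:     
                      ┃        ┃          │0          
                      ┃        ┃          │           
                      ┃        ┃          │           
                      ┃      ▒▓┃          │           
                      ┃       ▒┃          │           
                      ┃      ░▓┃          │           
                      ┃        ┃          │           


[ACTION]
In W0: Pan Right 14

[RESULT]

 ┃ CircuitBoard         ┃                             
 ┠──────────────────────┨                             
 ┃   0 1 2 3 4 5 6 7 8  ┃                             
 ┃0  [.]─ ·             ┃                             
 ┃                      ┃                             
 ┃1                     ┃                             
 ┃                      ┃                             
 ┃2           G         ┃      ┏━━━━━━━━━━━━━━━━━━━━━━
 ┃                      ┃      ┃ Tetris               
 ┃3               ·   B ┃      ┠──────────────────────
 ┃                │     ┃      ┃          │Next:      
 ┃4       B       · ─ · ┃      ┃          │ ░░        
 ┃                      ┃      ┃          │░░         
 ┃5                     ┃━━━━━━┃          │           
 ┃Cursor: (0,0)         ┃mageVi┃          │           
 ┃                      ┃──────┃          │           
 ┗━━━━━━━━━━━━━━━━━━━━━━┛      ┃          │Score:     
                      ┃        ┃          │0          
                      ┃        ┃          │           
                      ┃ ▒      ┃          │           
                      ┃  █▓▒   ┃          │           
                      ┃ ░ ▒    ┃          │           
                      ┃  ▓▓░   ┃          │           
                      ┃░       ┃          │           


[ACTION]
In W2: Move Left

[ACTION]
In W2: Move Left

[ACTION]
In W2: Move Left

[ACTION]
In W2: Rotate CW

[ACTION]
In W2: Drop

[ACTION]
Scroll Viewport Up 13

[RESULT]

                                                      
 ┏━━━━━━━━━━━━━━━━━━━━━━┓                             
 ┃ CircuitBoard         ┃                             
 ┠──────────────────────┨                             
 ┃   0 1 2 3 4 5 6 7 8  ┃                             
 ┃0  [.]─ ·             ┃                             
 ┃                      ┃                             
 ┃1                     ┃                             
 ┃                      ┃                             
 ┃2           G         ┃      ┏━━━━━━━━━━━━━━━━━━━━━━
 ┃                      ┃      ┃ Tetris               
 ┃3               ·   B ┃      ┠──────────────────────
 ┃                │     ┃      ┃          │Next:      
 ┃4       B       · ─ · ┃      ┃          │ ░░        
 ┃                      ┃      ┃          │░░         
 ┃5                     ┃━━━━━━┃          │           
 ┃Cursor: (0,0)         ┃mageVi┃          │           
 ┃                      ┃──────┃          │           
 ┗━━━━━━━━━━━━━━━━━━━━━━┛      ┃          │Score:     
                      ┃        ┃          │0          
                      ┃        ┃          │           
                      ┃ ▒      ┃          │           
                      ┃  █▓▒   ┃          │           
                      ┃ ░ ▒    ┃          │           
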